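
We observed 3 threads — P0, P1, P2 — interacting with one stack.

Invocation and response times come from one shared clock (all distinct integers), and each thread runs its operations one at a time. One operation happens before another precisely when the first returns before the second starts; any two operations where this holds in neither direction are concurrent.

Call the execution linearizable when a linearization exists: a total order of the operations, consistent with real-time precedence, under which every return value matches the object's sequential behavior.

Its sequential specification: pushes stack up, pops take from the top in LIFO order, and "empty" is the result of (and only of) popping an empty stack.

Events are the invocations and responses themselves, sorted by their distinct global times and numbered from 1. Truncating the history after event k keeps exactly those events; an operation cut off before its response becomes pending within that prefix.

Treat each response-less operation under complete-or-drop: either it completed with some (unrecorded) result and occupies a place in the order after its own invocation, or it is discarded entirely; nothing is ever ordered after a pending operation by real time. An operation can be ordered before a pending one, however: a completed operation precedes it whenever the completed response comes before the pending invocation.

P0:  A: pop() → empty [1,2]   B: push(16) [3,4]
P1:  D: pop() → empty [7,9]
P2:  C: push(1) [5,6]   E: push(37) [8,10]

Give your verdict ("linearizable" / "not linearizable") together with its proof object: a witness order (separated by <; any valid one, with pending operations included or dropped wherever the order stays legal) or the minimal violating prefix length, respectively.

not linearizable — minimal violating prefix: 9 events

prefix check: 1..8 passes, 1..9 fails once D's time-9 response joins
exhaustive check: the 4 completed stack ops admit one real-time order; illegal
including or dropping the 1 pending operation (E) in any combination fails
take A, B, C, D (pending dropped): step 4 already fails, because D pop() → empty cannot occur there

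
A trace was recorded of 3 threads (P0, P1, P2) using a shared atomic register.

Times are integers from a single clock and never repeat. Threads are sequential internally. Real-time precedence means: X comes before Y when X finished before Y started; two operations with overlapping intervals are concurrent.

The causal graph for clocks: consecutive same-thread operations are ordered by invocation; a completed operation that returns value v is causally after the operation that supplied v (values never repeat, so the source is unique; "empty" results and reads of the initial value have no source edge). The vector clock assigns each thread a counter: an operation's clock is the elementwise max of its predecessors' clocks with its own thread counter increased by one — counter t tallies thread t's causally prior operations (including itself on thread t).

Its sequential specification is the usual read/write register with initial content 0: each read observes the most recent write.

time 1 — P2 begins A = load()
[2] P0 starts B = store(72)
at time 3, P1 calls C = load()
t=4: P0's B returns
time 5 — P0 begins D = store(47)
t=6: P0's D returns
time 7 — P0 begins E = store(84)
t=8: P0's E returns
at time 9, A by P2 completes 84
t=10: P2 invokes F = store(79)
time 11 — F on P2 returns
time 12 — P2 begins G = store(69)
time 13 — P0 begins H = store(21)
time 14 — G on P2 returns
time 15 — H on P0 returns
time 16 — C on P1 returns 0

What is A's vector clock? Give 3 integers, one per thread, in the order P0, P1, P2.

(3, 0, 1)

no predecessors for C (invoked 3): P1 increments from zero → (0, 1, 0)
no predecessors for B (invoked 2): P0 increments from zero → (1, 0, 0)
VC(D, invoked at 5): max of VC(B)=(1, 0, 0), then +1 on thread P0 → (2, 0, 0)
VC(E, invoked at 7): max of VC(D)=(2, 0, 0), then +1 on thread P0 → (3, 0, 0)
VC(A, invoked at 1): max of VC(E)=(3, 0, 0), then +1 on thread P2 → (3, 0, 1)
VC(H, invoked at 13): max of VC(E)=(3, 0, 0), then +1 on thread P0 → (4, 0, 0)
VC(F, invoked at 10): max of VC(A)=(3, 0, 1), then +1 on thread P2 → (3, 0, 2)
VC(G, invoked at 12): max of VC(F)=(3, 0, 2), then +1 on thread P2 → (3, 0, 3)
target: VC(A) = (3, 0, 1)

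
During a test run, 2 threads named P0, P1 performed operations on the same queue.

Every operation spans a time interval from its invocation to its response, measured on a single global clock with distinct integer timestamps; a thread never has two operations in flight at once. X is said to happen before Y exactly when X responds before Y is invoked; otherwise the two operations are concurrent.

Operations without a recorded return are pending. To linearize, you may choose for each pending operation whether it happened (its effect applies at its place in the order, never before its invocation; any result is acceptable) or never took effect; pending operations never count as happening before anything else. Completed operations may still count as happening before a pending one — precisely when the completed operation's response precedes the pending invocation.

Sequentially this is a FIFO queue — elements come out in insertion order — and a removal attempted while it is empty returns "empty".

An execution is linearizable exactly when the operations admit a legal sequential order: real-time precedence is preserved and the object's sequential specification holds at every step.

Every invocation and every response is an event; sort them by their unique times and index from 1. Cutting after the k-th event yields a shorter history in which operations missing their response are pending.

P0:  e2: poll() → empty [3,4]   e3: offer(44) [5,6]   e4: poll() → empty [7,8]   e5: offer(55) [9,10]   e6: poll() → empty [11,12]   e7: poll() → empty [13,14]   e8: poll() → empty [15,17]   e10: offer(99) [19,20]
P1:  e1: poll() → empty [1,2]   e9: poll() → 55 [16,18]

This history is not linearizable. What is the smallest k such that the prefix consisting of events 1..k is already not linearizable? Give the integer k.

8

one valid order for events 1..7 is e1, e2, e3:
1. e1 poll() → empty, leaving queue <>
2. e2 poll() → empty, leaving queue <>
3. e3 offer(44), leaving queue <44>
include event 8 — e4 responding at 8 — and every candidate order breaks
e.g. e1, e2, e3, e4: illegal at step 4, since e4 poll() → empty cannot apply there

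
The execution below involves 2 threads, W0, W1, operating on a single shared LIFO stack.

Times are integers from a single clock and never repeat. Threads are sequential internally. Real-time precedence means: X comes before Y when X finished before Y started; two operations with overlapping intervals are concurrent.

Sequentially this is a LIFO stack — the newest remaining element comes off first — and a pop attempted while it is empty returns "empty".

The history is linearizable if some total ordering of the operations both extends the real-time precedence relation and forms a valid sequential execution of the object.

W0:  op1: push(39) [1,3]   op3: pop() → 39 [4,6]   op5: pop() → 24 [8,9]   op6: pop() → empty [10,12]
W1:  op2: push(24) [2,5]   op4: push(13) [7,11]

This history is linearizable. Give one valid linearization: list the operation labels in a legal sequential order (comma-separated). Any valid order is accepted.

1. op1 push(39), leaving stack <39>
2. op3 pop() → 39, leaving stack <>
3. op2 push(24), leaving stack <24>
4. op5 pop() → 24, leaving stack <>
5. op6 pop() → empty, leaving stack <>
6. op4 push(13), leaving stack <13>

op1, op3, op2, op5, op6, op4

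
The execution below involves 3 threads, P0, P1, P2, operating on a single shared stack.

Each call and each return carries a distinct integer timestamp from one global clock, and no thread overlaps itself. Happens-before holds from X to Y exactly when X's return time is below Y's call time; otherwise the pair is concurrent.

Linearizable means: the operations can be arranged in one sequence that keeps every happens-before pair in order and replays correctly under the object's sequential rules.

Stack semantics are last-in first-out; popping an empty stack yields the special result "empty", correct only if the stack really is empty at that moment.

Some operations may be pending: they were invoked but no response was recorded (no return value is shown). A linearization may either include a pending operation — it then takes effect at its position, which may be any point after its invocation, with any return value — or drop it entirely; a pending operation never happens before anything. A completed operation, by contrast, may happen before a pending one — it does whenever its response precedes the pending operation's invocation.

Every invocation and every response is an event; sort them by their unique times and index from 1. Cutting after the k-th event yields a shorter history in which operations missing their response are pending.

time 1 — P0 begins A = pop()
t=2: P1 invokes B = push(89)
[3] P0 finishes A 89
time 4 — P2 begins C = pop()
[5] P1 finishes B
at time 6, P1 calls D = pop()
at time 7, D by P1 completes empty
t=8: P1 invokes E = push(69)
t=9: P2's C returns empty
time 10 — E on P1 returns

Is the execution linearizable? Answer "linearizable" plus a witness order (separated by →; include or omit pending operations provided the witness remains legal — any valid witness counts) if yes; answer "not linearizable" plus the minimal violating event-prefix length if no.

1. B push(89), leaving stack <89>
2. A pop() → 89, leaving stack <>
3. C pop() → empty, leaving stack <>
4. D pop() → empty, leaving stack <>
5. E push(69), leaving stack <69>

linearizable — witness: B → A → C → D → E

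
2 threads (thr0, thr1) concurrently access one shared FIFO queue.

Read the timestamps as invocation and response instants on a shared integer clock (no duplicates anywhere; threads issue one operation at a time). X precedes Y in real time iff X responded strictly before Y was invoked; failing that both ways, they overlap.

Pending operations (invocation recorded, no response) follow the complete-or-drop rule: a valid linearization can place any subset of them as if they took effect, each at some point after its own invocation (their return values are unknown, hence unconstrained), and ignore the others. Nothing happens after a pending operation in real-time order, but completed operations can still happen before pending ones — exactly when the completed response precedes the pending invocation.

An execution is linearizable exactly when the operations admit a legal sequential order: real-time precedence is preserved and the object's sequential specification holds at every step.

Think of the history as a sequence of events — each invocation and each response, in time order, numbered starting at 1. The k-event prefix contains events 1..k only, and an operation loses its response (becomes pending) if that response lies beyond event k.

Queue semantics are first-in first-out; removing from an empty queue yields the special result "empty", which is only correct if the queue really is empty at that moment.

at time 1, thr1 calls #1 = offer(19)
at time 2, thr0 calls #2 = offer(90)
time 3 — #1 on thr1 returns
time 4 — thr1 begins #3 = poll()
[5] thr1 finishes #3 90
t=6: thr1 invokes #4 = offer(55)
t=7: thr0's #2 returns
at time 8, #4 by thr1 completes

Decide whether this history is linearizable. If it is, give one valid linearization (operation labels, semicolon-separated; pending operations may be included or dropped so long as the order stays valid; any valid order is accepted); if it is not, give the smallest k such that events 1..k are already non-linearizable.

linearizable — witness: #2; #1; #3; #4

after step 1 (#2 offer(90)): queue <90>
after step 2 (#1 offer(19)): queue <90,19>
after step 3 (#3 poll() → 90): queue <19>
after step 4 (#4 offer(55)): queue <19,55>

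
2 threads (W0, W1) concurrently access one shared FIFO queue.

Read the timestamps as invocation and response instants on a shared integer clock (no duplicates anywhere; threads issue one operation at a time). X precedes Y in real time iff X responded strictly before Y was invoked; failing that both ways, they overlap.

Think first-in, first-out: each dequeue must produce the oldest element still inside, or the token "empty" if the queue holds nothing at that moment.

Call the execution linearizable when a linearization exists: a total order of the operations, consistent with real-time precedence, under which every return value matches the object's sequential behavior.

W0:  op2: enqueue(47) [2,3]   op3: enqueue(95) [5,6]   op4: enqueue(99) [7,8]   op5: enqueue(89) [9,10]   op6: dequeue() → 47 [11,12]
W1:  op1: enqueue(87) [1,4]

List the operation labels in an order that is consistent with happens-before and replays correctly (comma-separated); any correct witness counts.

op2, op1, op3, op4, op5, op6

step 1: op2 enqueue(47) — queue <47>
step 2: op1 enqueue(87) — queue <47,87>
step 3: op3 enqueue(95) — queue <47,87,95>
step 4: op4 enqueue(99) — queue <47,87,95,99>
step 5: op5 enqueue(89) — queue <47,87,95,99,89>
step 6: op6 dequeue() → 47 — queue <87,95,99,89>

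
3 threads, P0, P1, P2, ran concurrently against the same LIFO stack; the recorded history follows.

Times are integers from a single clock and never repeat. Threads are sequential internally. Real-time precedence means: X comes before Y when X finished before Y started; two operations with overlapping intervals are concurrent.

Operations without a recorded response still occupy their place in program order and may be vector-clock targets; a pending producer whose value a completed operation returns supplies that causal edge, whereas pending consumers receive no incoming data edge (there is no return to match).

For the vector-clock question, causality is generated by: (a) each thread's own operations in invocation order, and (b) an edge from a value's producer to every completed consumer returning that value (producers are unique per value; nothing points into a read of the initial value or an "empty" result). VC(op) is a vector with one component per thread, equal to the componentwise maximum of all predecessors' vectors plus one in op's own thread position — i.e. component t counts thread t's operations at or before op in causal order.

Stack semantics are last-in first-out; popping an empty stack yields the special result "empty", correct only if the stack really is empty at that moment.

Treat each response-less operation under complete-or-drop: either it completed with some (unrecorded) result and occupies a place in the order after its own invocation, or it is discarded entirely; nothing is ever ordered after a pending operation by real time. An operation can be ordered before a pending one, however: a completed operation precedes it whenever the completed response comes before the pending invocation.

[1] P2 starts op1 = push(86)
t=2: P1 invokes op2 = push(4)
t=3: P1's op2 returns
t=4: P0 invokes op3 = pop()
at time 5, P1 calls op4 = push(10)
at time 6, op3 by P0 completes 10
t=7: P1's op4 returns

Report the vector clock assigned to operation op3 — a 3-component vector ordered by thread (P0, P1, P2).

root op op1, invoked 1: fresh clock plus P2's own tick → (0, 0, 1)
root op op2, invoked 2: fresh clock plus P1's own tick → (0, 1, 0)
op4 (invocation 5): componentwise max over VC(op2)=(0, 1, 0), +1 at P1, giving (0, 2, 0)
op3 (invocation 4): componentwise max over VC(op4)=(0, 2, 0), +1 at P0, giving (1, 2, 0)
target: VC(op3) = (1, 2, 0)

(1, 2, 0)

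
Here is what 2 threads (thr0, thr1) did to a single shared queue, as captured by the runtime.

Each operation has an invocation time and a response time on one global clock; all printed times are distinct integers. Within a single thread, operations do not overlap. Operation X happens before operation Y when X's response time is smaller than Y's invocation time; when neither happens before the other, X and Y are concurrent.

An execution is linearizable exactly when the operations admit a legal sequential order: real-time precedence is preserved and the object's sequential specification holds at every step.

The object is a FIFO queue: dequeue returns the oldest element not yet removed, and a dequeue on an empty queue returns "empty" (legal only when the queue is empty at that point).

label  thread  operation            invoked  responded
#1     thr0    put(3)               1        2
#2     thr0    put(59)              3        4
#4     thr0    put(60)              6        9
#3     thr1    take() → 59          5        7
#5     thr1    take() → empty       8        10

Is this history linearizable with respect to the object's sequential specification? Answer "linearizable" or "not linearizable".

not linearizable

already the first 7 events (up to #3's response at time 7) admit no linearization; the first 6 still do
one real-time candidate order over the 3 completed operations — the queue replay rejects it
every completion of the 1 pending operation (#4) was checked; none linearizes
one such order, #1, #2, #3 (pending dropped), breaks at step 3 where #3 take() → 59 is illegal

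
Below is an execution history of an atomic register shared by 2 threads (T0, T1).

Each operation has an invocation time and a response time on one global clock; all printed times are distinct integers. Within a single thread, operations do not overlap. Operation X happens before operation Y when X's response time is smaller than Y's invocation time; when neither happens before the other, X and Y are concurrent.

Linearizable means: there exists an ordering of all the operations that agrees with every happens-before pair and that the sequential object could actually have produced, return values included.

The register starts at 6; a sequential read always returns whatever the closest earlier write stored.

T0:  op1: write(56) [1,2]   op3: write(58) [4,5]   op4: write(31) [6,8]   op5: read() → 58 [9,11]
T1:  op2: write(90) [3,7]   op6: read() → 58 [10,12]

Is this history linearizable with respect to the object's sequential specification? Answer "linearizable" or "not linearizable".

through event 10 a valid linearization exists; event 11 (op5 responding at time 11) ends that
5 completed operations, 3 real-time-consistent orders — every atomic register replay fails
including or dropping the 1 pending operation (op6) in any combination fails
e.g. op1, op2, op3, op4, op5 (pending dropped): illegal at step 5, since op5 read() → 58 cannot apply there
e.g. op1, op3, op2, op4, op5 (pending dropped): illegal at step 5, since op5 read() → 58 cannot apply there

not linearizable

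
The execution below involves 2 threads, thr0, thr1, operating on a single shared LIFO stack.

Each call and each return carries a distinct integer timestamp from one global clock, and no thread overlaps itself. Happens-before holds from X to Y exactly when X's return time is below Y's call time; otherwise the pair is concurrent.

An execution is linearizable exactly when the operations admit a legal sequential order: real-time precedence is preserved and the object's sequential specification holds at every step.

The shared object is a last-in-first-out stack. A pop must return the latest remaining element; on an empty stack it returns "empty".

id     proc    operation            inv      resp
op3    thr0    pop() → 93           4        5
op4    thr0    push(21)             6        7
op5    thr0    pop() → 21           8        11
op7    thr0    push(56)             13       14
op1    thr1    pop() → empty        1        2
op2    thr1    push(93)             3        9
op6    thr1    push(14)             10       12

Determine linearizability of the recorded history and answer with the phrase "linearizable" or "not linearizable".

one valid linearization: op1, op2, op3, op4, op5, op6, op7
step 1: op1 pop() → empty — stack <>
step 2: op2 push(93) — stack <93>
step 3: op3 pop() → 93 — stack <>
step 4: op4 push(21) — stack <21>
step 5: op5 pop() → 21 — stack <>
step 6: op6 push(14) — stack <14>
step 7: op7 push(56) — stack <14,56>

linearizable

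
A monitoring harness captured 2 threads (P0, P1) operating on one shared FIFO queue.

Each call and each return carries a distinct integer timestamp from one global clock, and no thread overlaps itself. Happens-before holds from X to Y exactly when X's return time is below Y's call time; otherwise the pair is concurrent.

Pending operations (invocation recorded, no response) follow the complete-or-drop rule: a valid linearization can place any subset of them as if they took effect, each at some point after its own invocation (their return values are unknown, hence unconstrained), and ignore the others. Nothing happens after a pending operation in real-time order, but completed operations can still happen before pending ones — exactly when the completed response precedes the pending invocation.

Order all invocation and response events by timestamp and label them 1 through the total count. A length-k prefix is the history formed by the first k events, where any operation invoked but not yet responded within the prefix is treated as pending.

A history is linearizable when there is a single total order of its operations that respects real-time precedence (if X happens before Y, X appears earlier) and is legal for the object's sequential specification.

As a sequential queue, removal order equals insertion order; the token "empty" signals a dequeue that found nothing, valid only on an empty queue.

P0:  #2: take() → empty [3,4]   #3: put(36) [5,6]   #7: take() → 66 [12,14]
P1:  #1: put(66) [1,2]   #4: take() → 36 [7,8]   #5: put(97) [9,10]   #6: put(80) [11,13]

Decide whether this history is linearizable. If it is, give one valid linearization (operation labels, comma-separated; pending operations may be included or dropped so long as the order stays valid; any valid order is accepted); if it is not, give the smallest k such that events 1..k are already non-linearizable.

not linearizable — minimal violating prefix: 4 events

the violation lands at event 4, #2's response at time 4: events 1..3 linearize, events 1..4 do not
the sole real-time-consistent order of 2 completed operations fails the FIFO queue replay
sample order #1, #2 stalls at step 2 — #2 take() → empty has no legal effect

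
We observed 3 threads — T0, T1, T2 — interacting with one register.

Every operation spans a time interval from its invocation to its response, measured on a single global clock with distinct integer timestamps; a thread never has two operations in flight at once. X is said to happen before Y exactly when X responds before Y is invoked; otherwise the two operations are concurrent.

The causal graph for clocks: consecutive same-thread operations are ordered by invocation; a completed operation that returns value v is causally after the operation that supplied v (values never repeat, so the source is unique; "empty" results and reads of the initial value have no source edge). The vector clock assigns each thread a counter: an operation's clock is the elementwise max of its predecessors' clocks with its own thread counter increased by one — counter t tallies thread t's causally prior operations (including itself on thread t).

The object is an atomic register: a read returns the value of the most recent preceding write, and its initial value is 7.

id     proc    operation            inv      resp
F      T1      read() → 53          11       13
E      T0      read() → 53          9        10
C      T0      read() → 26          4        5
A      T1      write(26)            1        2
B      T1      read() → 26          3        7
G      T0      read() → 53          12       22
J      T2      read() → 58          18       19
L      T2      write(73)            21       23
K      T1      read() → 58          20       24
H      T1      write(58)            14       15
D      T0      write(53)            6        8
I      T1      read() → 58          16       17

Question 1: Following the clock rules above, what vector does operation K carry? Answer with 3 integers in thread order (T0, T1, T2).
Answer: (2, 6, 0)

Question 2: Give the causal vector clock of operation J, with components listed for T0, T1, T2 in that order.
Answer: (2, 4, 1)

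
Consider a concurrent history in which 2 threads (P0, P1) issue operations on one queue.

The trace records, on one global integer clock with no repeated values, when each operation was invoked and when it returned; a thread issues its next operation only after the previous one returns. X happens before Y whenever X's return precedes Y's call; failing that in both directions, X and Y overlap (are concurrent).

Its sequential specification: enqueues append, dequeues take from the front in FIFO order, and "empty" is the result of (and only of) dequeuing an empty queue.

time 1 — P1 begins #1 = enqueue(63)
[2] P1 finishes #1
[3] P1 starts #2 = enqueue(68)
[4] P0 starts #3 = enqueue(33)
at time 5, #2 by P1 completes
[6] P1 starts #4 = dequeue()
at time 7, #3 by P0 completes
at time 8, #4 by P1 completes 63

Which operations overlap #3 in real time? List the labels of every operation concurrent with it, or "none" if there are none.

overlap test against #3 [4,7]: concurrent iff the interval meets 4..7
#1 [1,2]: before
#2 [3,5]: concurrent
#4 [6,8]: concurrent

#2, #4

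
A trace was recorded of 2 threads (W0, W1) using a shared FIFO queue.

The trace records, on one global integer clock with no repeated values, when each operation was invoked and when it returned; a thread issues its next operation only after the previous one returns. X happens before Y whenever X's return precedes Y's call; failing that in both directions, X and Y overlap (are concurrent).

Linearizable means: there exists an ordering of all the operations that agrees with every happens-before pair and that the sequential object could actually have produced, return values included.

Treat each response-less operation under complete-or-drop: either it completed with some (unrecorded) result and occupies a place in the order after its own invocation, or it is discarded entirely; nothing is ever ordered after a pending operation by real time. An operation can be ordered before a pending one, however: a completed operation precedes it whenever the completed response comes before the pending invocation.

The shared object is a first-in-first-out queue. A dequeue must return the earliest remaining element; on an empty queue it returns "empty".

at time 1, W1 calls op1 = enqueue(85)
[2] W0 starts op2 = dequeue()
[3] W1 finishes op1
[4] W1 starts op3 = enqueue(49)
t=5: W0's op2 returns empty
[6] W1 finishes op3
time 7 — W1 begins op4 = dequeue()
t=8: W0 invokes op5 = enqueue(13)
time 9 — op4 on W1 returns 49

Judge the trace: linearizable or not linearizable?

through event 8 a valid linearization exists; event 9 (op4 responding at time 9) ends that
3 orders of the 4 completed FIFO queue ops respect real time; none is legal
including or dropping the 1 pending operation (op5) in any combination fails
for example op1, op2, op3, op4 (pending dropped) fails at step 2: op2 dequeue() → empty is not legal there
for example op1, op3, op2, op4 (pending dropped) fails at step 3: op2 dequeue() → empty is not legal there

not linearizable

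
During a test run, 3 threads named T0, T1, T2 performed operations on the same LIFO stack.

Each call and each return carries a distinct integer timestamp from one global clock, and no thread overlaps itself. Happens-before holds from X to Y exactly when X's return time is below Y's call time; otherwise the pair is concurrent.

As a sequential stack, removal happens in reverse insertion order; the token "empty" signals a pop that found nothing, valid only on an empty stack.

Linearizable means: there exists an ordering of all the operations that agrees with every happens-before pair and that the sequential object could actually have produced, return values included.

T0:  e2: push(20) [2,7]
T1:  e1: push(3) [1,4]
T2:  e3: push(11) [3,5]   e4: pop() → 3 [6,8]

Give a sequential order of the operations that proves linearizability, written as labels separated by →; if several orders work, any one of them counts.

e2 → e3 → e1 → e4

1. e2 push(20), leaving stack <20>
2. e3 push(11), leaving stack <20,11>
3. e1 push(3), leaving stack <20,11,3>
4. e4 pop() → 3, leaving stack <20,11>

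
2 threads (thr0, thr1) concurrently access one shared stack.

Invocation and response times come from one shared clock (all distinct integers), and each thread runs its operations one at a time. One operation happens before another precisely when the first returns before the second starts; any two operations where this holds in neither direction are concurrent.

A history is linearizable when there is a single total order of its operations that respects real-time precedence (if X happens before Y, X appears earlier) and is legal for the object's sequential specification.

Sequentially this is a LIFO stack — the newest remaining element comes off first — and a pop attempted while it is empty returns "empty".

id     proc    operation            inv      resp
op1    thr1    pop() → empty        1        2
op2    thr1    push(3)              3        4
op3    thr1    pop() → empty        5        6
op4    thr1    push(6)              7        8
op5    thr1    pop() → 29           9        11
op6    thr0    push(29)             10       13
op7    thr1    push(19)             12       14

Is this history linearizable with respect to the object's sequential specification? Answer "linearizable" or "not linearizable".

not linearizable

cut after 5 events: linearizable; cut after 6 events (op3 responds, time 6): not linearizable
the completed operations (3 total) allow one real-time order; the stack replay rejects it
take op1, op2, op3: step 3 already fails, because op3 pop() → empty cannot occur there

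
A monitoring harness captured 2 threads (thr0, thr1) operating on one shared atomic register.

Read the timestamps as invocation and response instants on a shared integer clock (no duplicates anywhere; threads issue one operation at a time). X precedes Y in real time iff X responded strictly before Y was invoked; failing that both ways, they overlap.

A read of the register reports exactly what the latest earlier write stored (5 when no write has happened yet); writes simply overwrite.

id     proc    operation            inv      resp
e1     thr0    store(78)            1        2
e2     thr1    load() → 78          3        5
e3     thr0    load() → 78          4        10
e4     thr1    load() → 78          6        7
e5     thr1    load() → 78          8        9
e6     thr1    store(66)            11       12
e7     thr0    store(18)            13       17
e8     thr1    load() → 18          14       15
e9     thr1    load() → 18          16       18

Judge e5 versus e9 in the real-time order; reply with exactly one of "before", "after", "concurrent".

e5 spans [8,9], e9 spans [16,18]
resp(e5)=9 < inv(e9)=16

before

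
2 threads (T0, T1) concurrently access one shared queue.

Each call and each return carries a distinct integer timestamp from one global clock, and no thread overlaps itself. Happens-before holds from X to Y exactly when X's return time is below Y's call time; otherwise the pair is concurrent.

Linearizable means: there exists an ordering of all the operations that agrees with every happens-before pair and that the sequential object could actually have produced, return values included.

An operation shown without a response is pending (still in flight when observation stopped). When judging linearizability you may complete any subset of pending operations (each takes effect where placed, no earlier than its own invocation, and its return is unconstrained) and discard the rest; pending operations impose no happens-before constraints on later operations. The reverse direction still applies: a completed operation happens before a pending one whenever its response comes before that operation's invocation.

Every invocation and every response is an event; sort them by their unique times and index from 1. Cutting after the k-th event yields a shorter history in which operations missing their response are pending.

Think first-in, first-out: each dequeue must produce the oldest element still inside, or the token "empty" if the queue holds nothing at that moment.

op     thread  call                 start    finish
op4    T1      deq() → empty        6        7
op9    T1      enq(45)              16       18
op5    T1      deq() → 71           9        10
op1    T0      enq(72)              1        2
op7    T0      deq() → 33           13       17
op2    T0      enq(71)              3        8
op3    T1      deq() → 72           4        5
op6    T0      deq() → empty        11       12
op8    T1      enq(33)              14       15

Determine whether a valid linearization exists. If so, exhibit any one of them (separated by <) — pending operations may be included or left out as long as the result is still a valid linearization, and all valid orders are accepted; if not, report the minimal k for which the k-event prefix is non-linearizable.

linearizable — witness: op1 < op3 < op4 < op2 < op5 < op6 < op8 < op7 < op9

after step 1 (op1 enq(72)): queue <72>
after step 2 (op3 deq() → 72): queue <>
after step 3 (op4 deq() → empty): queue <>
after step 4 (op2 enq(71)): queue <71>
after step 5 (op5 deq() → 71): queue <>
after step 6 (op6 deq() → empty): queue <>
after step 7 (op8 enq(33)): queue <33>
after step 8 (op7 deq() → 33): queue <>
after step 9 (op9 enq(45)): queue <45>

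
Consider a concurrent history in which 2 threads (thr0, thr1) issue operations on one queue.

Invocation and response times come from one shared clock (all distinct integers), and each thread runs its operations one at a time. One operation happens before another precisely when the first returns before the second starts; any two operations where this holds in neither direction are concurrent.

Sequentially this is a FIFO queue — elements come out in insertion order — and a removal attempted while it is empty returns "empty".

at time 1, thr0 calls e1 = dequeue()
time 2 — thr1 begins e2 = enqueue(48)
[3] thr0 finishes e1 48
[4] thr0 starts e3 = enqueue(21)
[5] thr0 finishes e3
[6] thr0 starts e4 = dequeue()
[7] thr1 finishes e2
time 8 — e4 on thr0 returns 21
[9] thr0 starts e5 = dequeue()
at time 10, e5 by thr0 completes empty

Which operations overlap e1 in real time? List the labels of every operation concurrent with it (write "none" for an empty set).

e2

overlap test against e1 [1,3]: concurrent iff the interval meets 1..3
e2 [2,7]: concurrent
e3 [4,5]: after
e4 [6,8]: after
e5 [9,10]: after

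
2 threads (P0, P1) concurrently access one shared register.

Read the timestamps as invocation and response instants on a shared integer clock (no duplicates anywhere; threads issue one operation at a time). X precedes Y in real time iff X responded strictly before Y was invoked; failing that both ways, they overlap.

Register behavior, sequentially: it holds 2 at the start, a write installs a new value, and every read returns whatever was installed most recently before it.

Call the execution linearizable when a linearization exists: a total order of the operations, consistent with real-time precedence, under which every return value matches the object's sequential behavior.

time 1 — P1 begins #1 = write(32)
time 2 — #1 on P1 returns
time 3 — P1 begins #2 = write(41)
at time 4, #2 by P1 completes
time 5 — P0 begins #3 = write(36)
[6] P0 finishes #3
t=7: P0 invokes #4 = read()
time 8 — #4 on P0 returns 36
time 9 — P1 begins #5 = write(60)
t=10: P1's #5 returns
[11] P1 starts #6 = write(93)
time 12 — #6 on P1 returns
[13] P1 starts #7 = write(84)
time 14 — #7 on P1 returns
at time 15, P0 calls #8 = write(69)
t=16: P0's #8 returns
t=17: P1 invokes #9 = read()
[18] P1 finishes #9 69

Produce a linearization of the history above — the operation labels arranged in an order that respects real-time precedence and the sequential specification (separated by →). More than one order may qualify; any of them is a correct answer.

1. #1 write(32), leaving value 32
2. #2 write(41), leaving value 41
3. #3 write(36), leaving value 36
4. #4 read() → 36, leaving value 36
5. #5 write(60), leaving value 60
6. #6 write(93), leaving value 93
7. #7 write(84), leaving value 84
8. #8 write(69), leaving value 69
9. #9 read() → 69, leaving value 69

#1 → #2 → #3 → #4 → #5 → #6 → #7 → #8 → #9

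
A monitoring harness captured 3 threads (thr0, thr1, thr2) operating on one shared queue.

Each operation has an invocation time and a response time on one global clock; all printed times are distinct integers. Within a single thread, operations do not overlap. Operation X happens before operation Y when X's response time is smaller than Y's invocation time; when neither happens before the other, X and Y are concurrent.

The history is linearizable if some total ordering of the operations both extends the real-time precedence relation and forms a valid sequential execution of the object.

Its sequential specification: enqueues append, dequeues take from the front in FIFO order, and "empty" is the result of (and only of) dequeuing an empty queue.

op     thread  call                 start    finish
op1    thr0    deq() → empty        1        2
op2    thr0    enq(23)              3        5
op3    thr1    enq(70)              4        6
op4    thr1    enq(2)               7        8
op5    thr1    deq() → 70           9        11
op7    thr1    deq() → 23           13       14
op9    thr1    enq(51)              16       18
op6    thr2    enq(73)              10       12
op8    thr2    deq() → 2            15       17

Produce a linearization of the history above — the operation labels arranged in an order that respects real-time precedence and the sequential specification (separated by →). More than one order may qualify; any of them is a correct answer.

after step 1 (op1 deq() → empty): queue <>
after step 2 (op3 enq(70)): queue <70>
after step 3 (op2 enq(23)): queue <70,23>
after step 4 (op4 enq(2)): queue <70,23,2>
after step 5 (op5 deq() → 70): queue <23,2>
after step 6 (op6 enq(73)): queue <23,2,73>
after step 7 (op7 deq() → 23): queue <2,73>
after step 8 (op8 deq() → 2): queue <73>
after step 9 (op9 enq(51)): queue <73,51>

op1 → op3 → op2 → op4 → op5 → op6 → op7 → op8 → op9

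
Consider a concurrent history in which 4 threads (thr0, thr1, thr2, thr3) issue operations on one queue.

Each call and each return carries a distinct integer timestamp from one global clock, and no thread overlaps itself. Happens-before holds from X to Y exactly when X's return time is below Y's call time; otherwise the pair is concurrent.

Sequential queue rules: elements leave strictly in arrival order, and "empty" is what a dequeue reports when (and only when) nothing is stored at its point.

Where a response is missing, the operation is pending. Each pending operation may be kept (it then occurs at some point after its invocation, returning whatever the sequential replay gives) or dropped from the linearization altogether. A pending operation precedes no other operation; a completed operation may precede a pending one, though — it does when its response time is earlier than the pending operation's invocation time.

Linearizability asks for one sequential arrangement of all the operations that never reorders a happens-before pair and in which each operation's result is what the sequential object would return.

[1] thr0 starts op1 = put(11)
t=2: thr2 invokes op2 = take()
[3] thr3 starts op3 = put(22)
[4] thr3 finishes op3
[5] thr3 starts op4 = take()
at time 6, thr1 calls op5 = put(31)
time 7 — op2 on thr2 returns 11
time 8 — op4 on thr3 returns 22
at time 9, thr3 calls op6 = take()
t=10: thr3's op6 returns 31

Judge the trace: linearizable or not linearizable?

witness order: op1, op2, op3, op4, op5, op6
step 1: op1 put(11) (pending, included) — queue <11>
step 2: op2 take() → 11 — queue <>
step 3: op3 put(22) — queue <22>
step 4: op4 take() → 22 — queue <>
step 5: op5 put(31) (pending, included) — queue <31>
step 6: op6 take() → 31 — queue <>

linearizable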